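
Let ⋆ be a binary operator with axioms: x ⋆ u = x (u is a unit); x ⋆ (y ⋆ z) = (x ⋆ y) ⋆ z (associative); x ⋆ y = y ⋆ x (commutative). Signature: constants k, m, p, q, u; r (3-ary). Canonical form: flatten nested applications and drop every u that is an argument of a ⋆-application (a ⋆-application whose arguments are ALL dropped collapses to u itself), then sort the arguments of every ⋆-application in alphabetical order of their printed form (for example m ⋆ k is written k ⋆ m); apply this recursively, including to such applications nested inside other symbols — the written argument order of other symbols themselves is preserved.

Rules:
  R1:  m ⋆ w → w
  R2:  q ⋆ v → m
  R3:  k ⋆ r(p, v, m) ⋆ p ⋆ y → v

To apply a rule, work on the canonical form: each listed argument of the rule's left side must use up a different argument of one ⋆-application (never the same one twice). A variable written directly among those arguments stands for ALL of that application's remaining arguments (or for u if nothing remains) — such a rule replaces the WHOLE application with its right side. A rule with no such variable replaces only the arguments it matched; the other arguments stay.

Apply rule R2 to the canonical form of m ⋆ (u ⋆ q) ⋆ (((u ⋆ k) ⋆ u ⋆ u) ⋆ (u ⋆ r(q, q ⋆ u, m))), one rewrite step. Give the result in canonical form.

Canonical form:  k ⋆ m ⋆ q ⋆ r(q, q, m)
Match R2:  consume q;  v := k ⋆ m ⋆ r(q, q, m)
The variable takes the whole remainder — replace the entire application.
Result:  m

Answer: m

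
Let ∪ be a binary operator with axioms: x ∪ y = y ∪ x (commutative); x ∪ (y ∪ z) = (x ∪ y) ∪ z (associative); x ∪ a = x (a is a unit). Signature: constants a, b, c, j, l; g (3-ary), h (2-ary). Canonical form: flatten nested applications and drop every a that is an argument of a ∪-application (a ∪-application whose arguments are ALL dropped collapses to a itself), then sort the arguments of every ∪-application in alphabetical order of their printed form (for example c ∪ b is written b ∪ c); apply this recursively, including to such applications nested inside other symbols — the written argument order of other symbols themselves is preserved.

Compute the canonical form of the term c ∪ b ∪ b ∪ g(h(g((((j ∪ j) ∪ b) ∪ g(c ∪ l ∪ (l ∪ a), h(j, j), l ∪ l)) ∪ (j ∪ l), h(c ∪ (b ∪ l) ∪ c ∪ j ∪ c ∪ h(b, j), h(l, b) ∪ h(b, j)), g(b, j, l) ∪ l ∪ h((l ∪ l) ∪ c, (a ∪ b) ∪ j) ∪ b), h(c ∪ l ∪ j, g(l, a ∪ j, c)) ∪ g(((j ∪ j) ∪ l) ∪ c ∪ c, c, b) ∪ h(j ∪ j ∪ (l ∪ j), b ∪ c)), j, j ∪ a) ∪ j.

Answer: b ∪ b ∪ c ∪ g(h(g(b ∪ g(c ∪ l ∪ l, h(j, j), l ∪ l) ∪ j ∪ j ∪ j ∪ l, h(b ∪ c ∪ c ∪ c ∪ h(b, j) ∪ j ∪ l, h(b, j) ∪ h(l, b)), b ∪ g(b, j, l) ∪ h(c ∪ l ∪ l, b ∪ j) ∪ l), g(c ∪ c ∪ j ∪ j ∪ l, c, b) ∪ h(c ∪ j ∪ l, g(l, j, c)) ∪ h(j ∪ j ∪ j ∪ l, b ∪ c)), j, j) ∪ j

Derivation:
Canonicalize subterm:  g(h(g((((j ∪ j) ∪ b) ∪ g(c ∪ l ∪ (l ∪ a), h(j, j), l ∪ l)) ∪ (j ∪ l), h(c ∪ (b ∪ l) ∪ c ∪ j ∪ c ∪ h(b, j), h(l, b) ∪ h(b, j)), g(b, j, l) ∪ l ∪ h((l ∪ l) ∪ c, (a ∪ b) ∪ j) ∪ b), h(c ∪ l ∪ j, g(l, a ∪ j, c)) ∪ g(((j ∪ j) ∪ l) ∪ c ∪ c, c, b) ∪ h(j ∪ j ∪ (l ∪ j), b ∪ c)), j, j ∪ a)  →  g(h(g(b ∪ g(c ∪ l ∪ l, h(j, j), l ∪ l) ∪ j ∪ j ∪ j ∪ l, h(b ∪ c ∪ c ∪ c ∪ h(b, j) ∪ j ∪ l, h(b, j) ∪ h(l, b)), b ∪ g(b, j, l) ∪ h(c ∪ l ∪ l, b ∪ j) ∪ l), g(c ∪ c ∪ j ∪ j ∪ l, c, b) ∪ h(c ∪ j ∪ l, g(l, j, c)) ∪ h(j ∪ j ∪ j ∪ l, b ∪ c)), j, j)
Order the arguments:  b ∪ b ∪ c ∪ g(h(g(b ∪ g(c ∪ l ∪ l, h(j, j), l ∪ l) ∪ j ∪ j ∪ j ∪ l, h(b ∪ c ∪ c ∪ c ∪ h(b, j) ∪ j ∪ l, h(b, j) ∪ h(l, b)), b ∪ g(b, j, l) ∪ h(c ∪ l ∪ l, b ∪ j) ∪ l), g(c ∪ c ∪ j ∪ j ∪ l, c, b) ∪ h(c ∪ j ∪ l, g(l, j, c)) ∪ h(j ∪ j ∪ j ∪ l, b ∪ c)), j, j) ∪ j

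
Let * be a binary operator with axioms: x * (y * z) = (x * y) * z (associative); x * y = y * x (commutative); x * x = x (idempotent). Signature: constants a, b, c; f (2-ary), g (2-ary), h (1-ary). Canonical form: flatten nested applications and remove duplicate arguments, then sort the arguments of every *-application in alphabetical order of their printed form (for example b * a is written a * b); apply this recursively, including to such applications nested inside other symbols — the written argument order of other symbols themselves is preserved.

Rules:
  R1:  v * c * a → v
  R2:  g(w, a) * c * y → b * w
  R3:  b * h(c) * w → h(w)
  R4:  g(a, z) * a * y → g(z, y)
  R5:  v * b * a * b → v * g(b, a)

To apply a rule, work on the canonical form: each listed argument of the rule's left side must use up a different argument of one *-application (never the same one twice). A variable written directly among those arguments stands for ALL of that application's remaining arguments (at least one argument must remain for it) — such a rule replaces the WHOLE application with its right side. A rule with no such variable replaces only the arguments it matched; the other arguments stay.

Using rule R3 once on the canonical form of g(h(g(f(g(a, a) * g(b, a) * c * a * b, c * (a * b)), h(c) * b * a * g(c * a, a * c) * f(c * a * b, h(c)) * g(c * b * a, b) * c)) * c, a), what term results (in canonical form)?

Canonical form:  g(c * h(g(f(a * b * c * g(a, a) * g(b, a), a * b * c), a * b * c * f(a * b * c, h(c)) * g(a * b * c, b) * g(a * c, a * c) * h(c))), a)
Apply R3:  consuming b, h(c);  w := a * c * f(a * b * c, h(c)) * g(a * b * c, b) * g(a * c, a * c)
Every leftover argument binds to the variable; the entire application is replaced.
New term:  g(c * h(g(f(a * b * c * g(a, a) * g(b, a), a * b * c), h(a * c * f(a * b * c, h(c)) * g(a * b * c, b) * g(a * c, a * c)))), a)

Answer: g(c * h(g(f(a * b * c * g(a, a) * g(b, a), a * b * c), h(a * c * f(a * b * c, h(c)) * g(a * b * c, b) * g(a * c, a * c)))), a)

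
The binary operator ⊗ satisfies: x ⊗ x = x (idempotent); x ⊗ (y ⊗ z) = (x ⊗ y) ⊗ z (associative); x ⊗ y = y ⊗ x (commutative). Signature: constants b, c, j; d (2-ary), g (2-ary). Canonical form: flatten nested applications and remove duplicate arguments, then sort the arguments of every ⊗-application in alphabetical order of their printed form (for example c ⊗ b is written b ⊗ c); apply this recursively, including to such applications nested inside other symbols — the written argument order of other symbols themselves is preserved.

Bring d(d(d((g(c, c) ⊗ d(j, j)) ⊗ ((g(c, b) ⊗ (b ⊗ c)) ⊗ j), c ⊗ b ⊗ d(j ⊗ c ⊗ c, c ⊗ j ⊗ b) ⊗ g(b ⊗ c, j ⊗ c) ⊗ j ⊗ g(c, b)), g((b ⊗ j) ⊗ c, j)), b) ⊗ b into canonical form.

Answer: b ⊗ d(d(d(b ⊗ c ⊗ d(j, j) ⊗ g(c, b) ⊗ g(c, c) ⊗ j, b ⊗ c ⊗ d(c ⊗ j, b ⊗ c ⊗ j) ⊗ g(b ⊗ c, c ⊗ j) ⊗ g(c, b) ⊗ j), g(b ⊗ c ⊗ j, j)), b)

Derivation:
Canonicalize subterm:  d(d(d((g(c, c) ⊗ d(j, j)) ⊗ ((g(c, b) ⊗ (b ⊗ c)) ⊗ j), c ⊗ b ⊗ d(j ⊗ c ⊗ c, c ⊗ j ⊗ b) ⊗ g(b ⊗ c, j ⊗ c) ⊗ j ⊗ g(c, b)), g((b ⊗ j) ⊗ c, j)), b)  →  d(d(d(b ⊗ c ⊗ d(j, j) ⊗ g(c, b) ⊗ g(c, c) ⊗ j, b ⊗ c ⊗ d(c ⊗ j, b ⊗ c ⊗ j) ⊗ g(b ⊗ c, c ⊗ j) ⊗ g(c, b) ⊗ j), g(b ⊗ c ⊗ j, j)), b)
Sort:  b ⊗ d(d(d(b ⊗ c ⊗ d(j, j) ⊗ g(c, b) ⊗ g(c, c) ⊗ j, b ⊗ c ⊗ d(c ⊗ j, b ⊗ c ⊗ j) ⊗ g(b ⊗ c, c ⊗ j) ⊗ g(c, b) ⊗ j), g(b ⊗ c ⊗ j, j)), b)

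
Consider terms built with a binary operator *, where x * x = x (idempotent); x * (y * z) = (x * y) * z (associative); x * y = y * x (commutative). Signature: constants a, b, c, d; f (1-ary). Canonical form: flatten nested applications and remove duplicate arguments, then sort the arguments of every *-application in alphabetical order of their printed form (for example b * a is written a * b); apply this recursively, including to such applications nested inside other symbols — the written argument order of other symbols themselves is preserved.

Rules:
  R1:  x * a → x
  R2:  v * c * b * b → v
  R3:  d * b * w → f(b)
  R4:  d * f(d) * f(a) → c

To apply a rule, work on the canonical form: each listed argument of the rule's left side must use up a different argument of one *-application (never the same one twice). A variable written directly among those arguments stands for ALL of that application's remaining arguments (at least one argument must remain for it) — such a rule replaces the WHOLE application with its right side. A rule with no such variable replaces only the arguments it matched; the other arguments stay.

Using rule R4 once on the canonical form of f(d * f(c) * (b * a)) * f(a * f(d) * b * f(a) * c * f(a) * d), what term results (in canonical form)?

Canonical form:  f(a * b * c * d * f(a) * f(d)) * f(a * b * d * f(c))
Match R4:  consume d, f(a), f(d)
New term:  f(a * b * c) * f(a * b * d * f(c))

Answer: f(a * b * c) * f(a * b * d * f(c))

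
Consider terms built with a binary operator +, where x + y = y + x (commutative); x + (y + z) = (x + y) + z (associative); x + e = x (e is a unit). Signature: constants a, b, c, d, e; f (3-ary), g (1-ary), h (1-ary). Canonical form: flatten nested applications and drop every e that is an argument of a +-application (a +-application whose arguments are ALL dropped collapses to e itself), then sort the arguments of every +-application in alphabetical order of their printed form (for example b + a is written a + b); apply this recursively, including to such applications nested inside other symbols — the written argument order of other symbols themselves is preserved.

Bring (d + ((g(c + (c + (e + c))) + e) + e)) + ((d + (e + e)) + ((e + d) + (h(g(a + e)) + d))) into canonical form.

Un-nest:  d + g(c + (c + (e + c))) + e + e + d + e + e + e + d + h(g(a + e)) + d
Simplify inside:  g(c + (c + (e + c)))  →  g(c + c + c)
Canonicalize subterm:  h(g(a + e))  →  h(g(a))
Unit:  drop e (×5)
Order the arguments:  d + d + d + d + g(c + c + c) + h(g(a))

Answer: d + d + d + d + g(c + c + c) + h(g(a))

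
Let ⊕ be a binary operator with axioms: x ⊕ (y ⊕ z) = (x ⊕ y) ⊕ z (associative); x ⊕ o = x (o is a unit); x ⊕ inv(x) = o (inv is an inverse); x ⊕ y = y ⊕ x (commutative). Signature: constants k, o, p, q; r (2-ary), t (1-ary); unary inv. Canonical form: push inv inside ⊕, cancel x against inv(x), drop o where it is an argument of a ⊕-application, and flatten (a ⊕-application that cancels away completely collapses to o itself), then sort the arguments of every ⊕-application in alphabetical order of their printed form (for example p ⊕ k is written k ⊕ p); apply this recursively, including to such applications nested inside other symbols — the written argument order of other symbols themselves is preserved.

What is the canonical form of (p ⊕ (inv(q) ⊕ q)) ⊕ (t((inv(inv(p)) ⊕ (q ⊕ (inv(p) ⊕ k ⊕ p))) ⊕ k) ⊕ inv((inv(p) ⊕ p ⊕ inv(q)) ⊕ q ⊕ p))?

Answer: t(k ⊕ k ⊕ p ⊕ q)

Derivation:
Push inv inside:  distribute inv over ⊕ and collapse double inv
Cancel inverse pairs:  p cancels; q cancels
Collect terms:  t(k ⊕ k ⊕ p ⊕ q)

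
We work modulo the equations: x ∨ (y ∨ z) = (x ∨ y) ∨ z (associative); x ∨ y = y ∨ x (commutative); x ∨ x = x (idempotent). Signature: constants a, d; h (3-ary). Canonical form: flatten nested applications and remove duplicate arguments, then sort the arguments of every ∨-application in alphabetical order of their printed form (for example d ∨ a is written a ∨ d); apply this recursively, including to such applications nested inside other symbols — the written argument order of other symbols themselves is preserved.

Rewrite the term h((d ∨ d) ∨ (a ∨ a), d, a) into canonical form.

Focus inside:  (d ∨ d) ∨ (a ∨ a)
Flatten:  d ∨ d ∨ a ∨ a
Idempotence:  drop duplicate d, a
Sort arguments:  a ∨ d
Rebuild:  h(a ∨ d, d, a)

Answer: h(a ∨ d, d, a)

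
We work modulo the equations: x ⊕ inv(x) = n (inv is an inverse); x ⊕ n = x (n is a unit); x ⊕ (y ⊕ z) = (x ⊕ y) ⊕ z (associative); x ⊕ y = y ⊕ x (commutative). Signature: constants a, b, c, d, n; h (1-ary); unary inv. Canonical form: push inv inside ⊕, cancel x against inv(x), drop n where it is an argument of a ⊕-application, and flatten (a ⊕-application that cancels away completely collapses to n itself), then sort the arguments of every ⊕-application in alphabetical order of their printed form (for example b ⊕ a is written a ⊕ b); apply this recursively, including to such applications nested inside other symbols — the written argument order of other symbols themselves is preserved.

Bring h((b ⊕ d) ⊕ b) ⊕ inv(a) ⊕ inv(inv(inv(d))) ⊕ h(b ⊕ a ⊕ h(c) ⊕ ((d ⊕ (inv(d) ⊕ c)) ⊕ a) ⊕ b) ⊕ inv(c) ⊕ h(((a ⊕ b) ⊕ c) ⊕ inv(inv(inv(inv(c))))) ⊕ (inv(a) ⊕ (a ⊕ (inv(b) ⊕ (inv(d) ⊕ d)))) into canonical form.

Push inv inside:  distribute inv over ⊕ and collapse double inv
Collect terms:  h(b ⊕ b ⊕ d) ⊕ inv(a) ⊕ inv(d) ⊕ h(a ⊕ a ⊕ b ⊕ b ⊕ c ⊕ h(c)) ⊕ inv(c) ⊕ h(a ⊕ b ⊕ c ⊕ c) ⊕ inv(b)
Sort arguments:  h(a ⊕ a ⊕ b ⊕ b ⊕ c ⊕ h(c)) ⊕ h(a ⊕ b ⊕ c ⊕ c) ⊕ h(b ⊕ b ⊕ d) ⊕ inv(a) ⊕ inv(b) ⊕ inv(c) ⊕ inv(d)

Answer: h(a ⊕ a ⊕ b ⊕ b ⊕ c ⊕ h(c)) ⊕ h(a ⊕ b ⊕ c ⊕ c) ⊕ h(b ⊕ b ⊕ d) ⊕ inv(a) ⊕ inv(b) ⊕ inv(c) ⊕ inv(d)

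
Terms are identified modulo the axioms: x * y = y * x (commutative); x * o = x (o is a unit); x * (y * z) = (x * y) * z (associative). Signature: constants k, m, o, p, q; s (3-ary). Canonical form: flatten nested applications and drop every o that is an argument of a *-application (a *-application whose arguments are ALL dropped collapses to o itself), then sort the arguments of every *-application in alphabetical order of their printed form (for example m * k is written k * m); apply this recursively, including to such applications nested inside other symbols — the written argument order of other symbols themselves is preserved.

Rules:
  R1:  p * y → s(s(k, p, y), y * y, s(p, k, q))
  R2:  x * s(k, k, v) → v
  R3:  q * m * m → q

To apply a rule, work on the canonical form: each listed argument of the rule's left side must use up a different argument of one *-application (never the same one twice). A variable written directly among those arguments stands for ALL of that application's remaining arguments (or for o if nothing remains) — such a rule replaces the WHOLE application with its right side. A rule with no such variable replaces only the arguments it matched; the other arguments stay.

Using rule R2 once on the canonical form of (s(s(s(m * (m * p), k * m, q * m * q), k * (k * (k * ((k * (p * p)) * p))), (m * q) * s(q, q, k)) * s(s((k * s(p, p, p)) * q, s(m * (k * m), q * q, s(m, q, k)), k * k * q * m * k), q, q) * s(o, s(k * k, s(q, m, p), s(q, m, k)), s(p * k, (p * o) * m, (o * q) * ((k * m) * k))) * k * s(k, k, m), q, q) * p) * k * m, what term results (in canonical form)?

Canonical form:  k * m * p * s(k * s(k, k, m) * s(o, s(k * k, s(q, m, p), s(q, m, k)), s(k * p, m * p, k * k * m * q)) * s(s(k * q * s(p, p, p), s(k * m * m, q * q, s(m, q, k)), k * k * k * m * q), q, q) * s(s(m * m * p, k * m, m * q * q), k * k * k * k * p * p * p, m * q * s(q, q, k)), q, q)
Apply R2:  consuming s(k, k, m);  v := m, x := k * s(o, s(k * k, s(q, m, p), s(q, m, k)), s(k * p, m * p, k * k * m * q)) * s(s(k * q * s(p, p, p), s(k * m * m, q * q, s(m, q, k)), k * k * k * m * q), q, q) * s(s(m * m * p, k * m, m * q * q), k * k * k * k * p * p * p, m * q * s(q, q, k))
The extension variable absorbs all remaining arguments, so the whole application is rewritten.
New term:  k * m * p * s(m, q, q)

Answer: k * m * p * s(m, q, q)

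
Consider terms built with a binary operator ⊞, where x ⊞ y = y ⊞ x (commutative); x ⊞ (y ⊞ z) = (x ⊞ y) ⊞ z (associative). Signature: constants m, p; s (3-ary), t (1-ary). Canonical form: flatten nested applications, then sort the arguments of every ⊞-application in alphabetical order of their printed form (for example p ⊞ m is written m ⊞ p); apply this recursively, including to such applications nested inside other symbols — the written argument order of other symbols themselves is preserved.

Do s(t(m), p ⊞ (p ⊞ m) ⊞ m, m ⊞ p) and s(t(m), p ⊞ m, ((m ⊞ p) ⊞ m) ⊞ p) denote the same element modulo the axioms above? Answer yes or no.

Answer: no — s(t(m), m ⊞ m ⊞ p ⊞ p, m ⊞ p) vs s(t(m), m ⊞ p, m ⊞ m ⊞ p ⊞ p)

Derivation:
Left:  s(t(m), p ⊞ (p ⊞ m) ⊞ m, m ⊞ p)
  Work inside:  p ⊞ (p ⊞ m) ⊞ m
  Flatten:  p ⊞ p ⊞ m ⊞ m
  Sort arguments:  m ⊞ m ⊞ p ⊞ p
  Rebuild:  s(t(m), m ⊞ m ⊞ p ⊞ p, m ⊞ p)
Right:  s(t(m), p ⊞ m, ((m ⊞ p) ⊞ m) ⊞ p)
  Descend into:  ((m ⊞ p) ⊞ m) ⊞ p
  Merge nested applications:  m ⊞ p ⊞ m ⊞ p
  Order the arguments:  m ⊞ m ⊞ p ⊞ p
  Put back:  s(t(m), m ⊞ p, m ⊞ m ⊞ p ⊞ p)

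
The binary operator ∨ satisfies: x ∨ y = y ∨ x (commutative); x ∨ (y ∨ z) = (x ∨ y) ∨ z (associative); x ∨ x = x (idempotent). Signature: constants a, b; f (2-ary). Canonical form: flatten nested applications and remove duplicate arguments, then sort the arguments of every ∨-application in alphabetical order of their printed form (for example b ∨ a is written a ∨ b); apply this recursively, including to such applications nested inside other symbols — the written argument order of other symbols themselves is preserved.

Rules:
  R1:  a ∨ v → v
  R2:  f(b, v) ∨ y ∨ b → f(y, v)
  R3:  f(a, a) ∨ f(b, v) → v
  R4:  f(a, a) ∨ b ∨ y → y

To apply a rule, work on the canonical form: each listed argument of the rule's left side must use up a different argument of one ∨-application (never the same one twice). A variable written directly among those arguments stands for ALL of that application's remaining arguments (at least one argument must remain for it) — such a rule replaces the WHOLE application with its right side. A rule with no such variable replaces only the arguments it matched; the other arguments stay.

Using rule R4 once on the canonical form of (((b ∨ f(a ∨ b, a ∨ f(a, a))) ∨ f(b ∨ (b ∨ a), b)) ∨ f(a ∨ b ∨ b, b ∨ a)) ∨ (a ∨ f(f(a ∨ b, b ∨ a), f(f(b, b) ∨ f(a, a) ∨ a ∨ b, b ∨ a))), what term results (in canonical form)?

Canonical form:  a ∨ b ∨ f(a ∨ b, a ∨ b) ∨ f(a ∨ b, a ∨ f(a, a)) ∨ f(a ∨ b, b) ∨ f(f(a ∨ b, a ∨ b), f(a ∨ b ∨ f(a, a) ∨ f(b, b), a ∨ b))
Apply R4:  consuming b, f(a, a);  y := a ∨ f(b, b)
The extension variable absorbs all remaining arguments, so the whole application is rewritten.
New term:  a ∨ b ∨ f(a ∨ b, a ∨ b) ∨ f(a ∨ b, a ∨ f(a, a)) ∨ f(a ∨ b, b) ∨ f(f(a ∨ b, a ∨ b), f(a ∨ f(b, b), a ∨ b))

Answer: a ∨ b ∨ f(a ∨ b, a ∨ b) ∨ f(a ∨ b, a ∨ f(a, a)) ∨ f(a ∨ b, b) ∨ f(f(a ∨ b, a ∨ b), f(a ∨ f(b, b), a ∨ b))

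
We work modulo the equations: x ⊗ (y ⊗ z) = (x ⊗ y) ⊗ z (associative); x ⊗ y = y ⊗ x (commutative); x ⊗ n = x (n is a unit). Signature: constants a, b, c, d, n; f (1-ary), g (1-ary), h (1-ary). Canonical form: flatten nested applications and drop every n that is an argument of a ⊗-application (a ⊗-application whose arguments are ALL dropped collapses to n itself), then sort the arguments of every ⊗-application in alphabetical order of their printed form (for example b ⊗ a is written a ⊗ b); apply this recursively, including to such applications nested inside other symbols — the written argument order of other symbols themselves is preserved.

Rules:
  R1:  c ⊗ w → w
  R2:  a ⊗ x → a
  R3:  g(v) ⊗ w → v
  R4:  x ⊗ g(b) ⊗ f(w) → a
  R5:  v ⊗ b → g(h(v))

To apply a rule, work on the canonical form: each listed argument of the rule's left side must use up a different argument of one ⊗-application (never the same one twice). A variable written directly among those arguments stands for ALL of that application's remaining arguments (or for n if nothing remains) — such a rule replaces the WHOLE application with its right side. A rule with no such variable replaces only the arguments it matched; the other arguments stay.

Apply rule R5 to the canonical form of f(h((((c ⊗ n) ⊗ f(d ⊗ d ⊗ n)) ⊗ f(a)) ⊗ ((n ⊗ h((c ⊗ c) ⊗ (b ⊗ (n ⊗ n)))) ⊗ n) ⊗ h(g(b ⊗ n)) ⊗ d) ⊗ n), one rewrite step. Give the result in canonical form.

Answer: f(h(c ⊗ d ⊗ f(a) ⊗ f(d ⊗ d) ⊗ h(g(b)) ⊗ h(g(h(c ⊗ c)))))

Derivation:
Canonical form:  f(h(c ⊗ d ⊗ f(a) ⊗ f(d ⊗ d) ⊗ h(b ⊗ c ⊗ c) ⊗ h(g(b))))
Match R5:  consume b;  v := c ⊗ c
The variable takes the whole remainder — replace the entire application.
New term:  f(h(c ⊗ d ⊗ f(a) ⊗ f(d ⊗ d) ⊗ h(g(b)) ⊗ h(g(h(c ⊗ c)))))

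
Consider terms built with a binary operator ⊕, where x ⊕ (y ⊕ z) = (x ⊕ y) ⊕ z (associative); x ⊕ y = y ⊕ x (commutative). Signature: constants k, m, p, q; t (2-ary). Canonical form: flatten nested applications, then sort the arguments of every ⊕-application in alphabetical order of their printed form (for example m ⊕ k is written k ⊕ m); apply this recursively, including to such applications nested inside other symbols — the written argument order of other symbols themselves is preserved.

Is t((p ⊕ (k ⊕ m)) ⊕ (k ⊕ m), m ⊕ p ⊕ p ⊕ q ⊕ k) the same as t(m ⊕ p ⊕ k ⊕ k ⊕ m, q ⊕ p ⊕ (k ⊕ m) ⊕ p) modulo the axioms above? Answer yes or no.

Left:  t((p ⊕ (k ⊕ m)) ⊕ (k ⊕ m), m ⊕ p ⊕ p ⊕ q ⊕ k)
  Descend into:  (p ⊕ (k ⊕ m)) ⊕ (k ⊕ m)
  Un-nest:  p ⊕ k ⊕ m ⊕ k ⊕ m
  Sort arguments:  k ⊕ k ⊕ m ⊕ m ⊕ p
  Rebuild:  t(k ⊕ k ⊕ m ⊕ m ⊕ p, k ⊕ m ⊕ p ⊕ p ⊕ q)
Right:  t(m ⊕ p ⊕ k ⊕ k ⊕ m, q ⊕ p ⊕ (k ⊕ m) ⊕ p)
  Work inside:  q ⊕ p ⊕ (k ⊕ m) ⊕ p
  Flatten:  q ⊕ p ⊕ k ⊕ m ⊕ p
  Order the arguments:  k ⊕ m ⊕ p ⊕ p ⊕ q
  Rebuild:  t(k ⊕ k ⊕ m ⊕ m ⊕ p, k ⊕ m ⊕ p ⊕ p ⊕ q)

Answer: yes — both canonical forms are t(k ⊕ k ⊕ m ⊕ m ⊕ p, k ⊕ m ⊕ p ⊕ p ⊕ q)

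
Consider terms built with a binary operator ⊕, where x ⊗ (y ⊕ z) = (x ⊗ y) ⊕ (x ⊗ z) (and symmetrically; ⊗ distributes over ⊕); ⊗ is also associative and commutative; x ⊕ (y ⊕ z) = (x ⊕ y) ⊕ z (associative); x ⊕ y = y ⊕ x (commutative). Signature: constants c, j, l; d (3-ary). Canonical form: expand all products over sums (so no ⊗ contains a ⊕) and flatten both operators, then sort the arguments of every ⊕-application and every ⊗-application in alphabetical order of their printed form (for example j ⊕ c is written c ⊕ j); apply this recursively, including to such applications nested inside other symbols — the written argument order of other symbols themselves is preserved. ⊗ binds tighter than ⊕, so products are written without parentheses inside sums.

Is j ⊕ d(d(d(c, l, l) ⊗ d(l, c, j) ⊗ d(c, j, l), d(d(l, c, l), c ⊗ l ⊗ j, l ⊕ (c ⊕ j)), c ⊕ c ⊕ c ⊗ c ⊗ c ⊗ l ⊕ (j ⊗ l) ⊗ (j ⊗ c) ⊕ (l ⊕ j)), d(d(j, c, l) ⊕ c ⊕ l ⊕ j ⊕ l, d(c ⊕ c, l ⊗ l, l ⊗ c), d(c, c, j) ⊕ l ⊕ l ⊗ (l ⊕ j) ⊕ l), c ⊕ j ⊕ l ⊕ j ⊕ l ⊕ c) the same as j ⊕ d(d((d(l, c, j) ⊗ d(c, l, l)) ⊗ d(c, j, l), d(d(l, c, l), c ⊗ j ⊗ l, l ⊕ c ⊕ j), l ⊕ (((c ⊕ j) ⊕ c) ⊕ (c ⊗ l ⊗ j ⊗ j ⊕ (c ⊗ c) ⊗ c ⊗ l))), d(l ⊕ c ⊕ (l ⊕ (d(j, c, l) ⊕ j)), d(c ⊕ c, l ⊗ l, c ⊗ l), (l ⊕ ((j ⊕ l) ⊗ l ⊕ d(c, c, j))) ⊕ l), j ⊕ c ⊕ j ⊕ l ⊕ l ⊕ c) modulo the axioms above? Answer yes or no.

Left:  j ⊕ d(d(d(c, l, l) ⊗ d(l, c, j) ⊗ d(c, j, l), d(d(l, c, l), c ⊗ l ⊗ j, l ⊕ (c ⊕ j)), c ⊕ c ⊕ c ⊗ c ⊗ c ⊗ l ⊕ (j ⊗ l) ⊗ (j ⊗ c) ⊕ (l ⊕ j)), d(d(j, c, l) ⊕ c ⊕ l ⊕ j ⊕ l, d(c ⊕ c, l ⊗ l, l ⊗ c), d(c, c, j) ⊕ l ⊕ l ⊗ (l ⊕ j) ⊕ l), c ⊕ j ⊕ l ⊕ j ⊕ l ⊕ c)
  Expand:  j ⊕ d(d(d(c, j, l) ⊗ d(c, l, l) ⊗ d(l, c, j), d(d(l, c, l), c ⊗ j ⊗ l, c ⊕ j ⊕ l), c ⊕ c ⊕ c ⊗ c ⊗ c ⊗ l ⊕ c ⊗ j ⊗ j ⊗ l ⊕ j ⊕ l), d(c ⊕ d(j, c, l) ⊕ j ⊕ l ⊕ l, d(c ⊕ c, l ⊗ l, c ⊗ l), d(c, c, j) ⊕ j ⊗ l ⊕ l ⊕ l ⊕ l ⊗ l), c ⊕ c ⊕ j ⊕ j ⊕ l ⊕ l)
  Sort arguments:  d(d(d(c, j, l) ⊗ d(c, l, l) ⊗ d(l, c, j), d(d(l, c, l), c ⊗ j ⊗ l, c ⊕ j ⊕ l), c ⊕ c ⊕ c ⊗ c ⊗ c ⊗ l ⊕ c ⊗ j ⊗ j ⊗ l ⊕ j ⊕ l), d(c ⊕ d(j, c, l) ⊕ j ⊕ l ⊕ l, d(c ⊕ c, l ⊗ l, c ⊗ l), d(c, c, j) ⊕ j ⊗ l ⊕ l ⊕ l ⊕ l ⊗ l), c ⊕ c ⊕ j ⊕ j ⊕ l ⊕ l) ⊕ j
Right:  j ⊕ d(d((d(l, c, j) ⊗ d(c, l, l)) ⊗ d(c, j, l), d(d(l, c, l), c ⊗ j ⊗ l, l ⊕ c ⊕ j), l ⊕ (((c ⊕ j) ⊕ c) ⊕ (c ⊗ l ⊗ j ⊗ j ⊕ (c ⊗ c) ⊗ c ⊗ l))), d(l ⊕ c ⊕ (l ⊕ (d(j, c, l) ⊕ j)), d(c ⊕ c, l ⊗ l, c ⊗ l), (l ⊕ ((j ⊕ l) ⊗ l ⊕ d(c, c, j))) ⊕ l), j ⊕ c ⊕ j ⊕ l ⊕ l ⊕ c)
  Expand:  j ⊕ d(d(d(c, j, l) ⊗ d(c, l, l) ⊗ d(l, c, j), d(d(l, c, l), c ⊗ j ⊗ l, c ⊕ j ⊕ l), c ⊕ c ⊕ c ⊗ c ⊗ c ⊗ l ⊕ c ⊗ j ⊗ j ⊗ l ⊕ j ⊕ l), d(c ⊕ d(j, c, l) ⊕ j ⊕ l ⊕ l, d(c ⊕ c, l ⊗ l, c ⊗ l), d(c, c, j) ⊕ j ⊗ l ⊕ l ⊕ l ⊕ l ⊗ l), c ⊕ c ⊕ j ⊕ j ⊕ l ⊕ l)
  Sort:  d(d(d(c, j, l) ⊗ d(c, l, l) ⊗ d(l, c, j), d(d(l, c, l), c ⊗ j ⊗ l, c ⊕ j ⊕ l), c ⊕ c ⊕ c ⊗ c ⊗ c ⊗ l ⊕ c ⊗ j ⊗ j ⊗ l ⊕ j ⊕ l), d(c ⊕ d(j, c, l) ⊕ j ⊕ l ⊕ l, d(c ⊕ c, l ⊗ l, c ⊗ l), d(c, c, j) ⊕ j ⊗ l ⊕ l ⊕ l ⊕ l ⊗ l), c ⊕ c ⊕ j ⊕ j ⊕ l ⊕ l) ⊕ j

Answer: yes — both canonical forms are d(d(d(c, j, l) ⊗ d(c, l, l) ⊗ d(l, c, j), d(d(l, c, l), c ⊗ j ⊗ l, c ⊕ j ⊕ l), c ⊕ c ⊕ c ⊗ c ⊗ c ⊗ l ⊕ c ⊗ j ⊗ j ⊗ l ⊕ j ⊕ l), d(c ⊕ d(j, c, l) ⊕ j ⊕ l ⊕ l, d(c ⊕ c, l ⊗ l, c ⊗ l), d(c, c, j) ⊕ j ⊗ l ⊕ l ⊕ l ⊕ l ⊗ l), c ⊕ c ⊕ j ⊕ j ⊕ l ⊕ l) ⊕ j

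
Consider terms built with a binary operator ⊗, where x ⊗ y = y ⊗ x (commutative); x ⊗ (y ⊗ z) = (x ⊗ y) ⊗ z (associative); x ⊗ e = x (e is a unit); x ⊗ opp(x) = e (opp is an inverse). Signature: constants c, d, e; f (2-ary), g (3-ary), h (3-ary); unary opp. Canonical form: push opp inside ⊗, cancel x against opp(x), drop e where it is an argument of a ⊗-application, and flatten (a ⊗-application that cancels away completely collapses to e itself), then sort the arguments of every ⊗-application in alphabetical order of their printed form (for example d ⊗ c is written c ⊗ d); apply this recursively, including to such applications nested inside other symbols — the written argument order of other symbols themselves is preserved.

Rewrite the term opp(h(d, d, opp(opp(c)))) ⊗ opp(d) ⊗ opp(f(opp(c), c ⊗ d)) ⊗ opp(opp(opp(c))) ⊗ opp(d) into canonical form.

Push opp inside:  distribute opp over ⊗ and collapse double opp
Collect:  opp(h(d, d, c)) ⊗ opp(d) ⊗ opp(d) ⊗ opp(f(opp(c), c ⊗ d)) ⊗ opp(c)
Order the arguments:  opp(c) ⊗ opp(d) ⊗ opp(d) ⊗ opp(f(opp(c), c ⊗ d)) ⊗ opp(h(d, d, c))

Answer: opp(c) ⊗ opp(d) ⊗ opp(d) ⊗ opp(f(opp(c), c ⊗ d)) ⊗ opp(h(d, d, c))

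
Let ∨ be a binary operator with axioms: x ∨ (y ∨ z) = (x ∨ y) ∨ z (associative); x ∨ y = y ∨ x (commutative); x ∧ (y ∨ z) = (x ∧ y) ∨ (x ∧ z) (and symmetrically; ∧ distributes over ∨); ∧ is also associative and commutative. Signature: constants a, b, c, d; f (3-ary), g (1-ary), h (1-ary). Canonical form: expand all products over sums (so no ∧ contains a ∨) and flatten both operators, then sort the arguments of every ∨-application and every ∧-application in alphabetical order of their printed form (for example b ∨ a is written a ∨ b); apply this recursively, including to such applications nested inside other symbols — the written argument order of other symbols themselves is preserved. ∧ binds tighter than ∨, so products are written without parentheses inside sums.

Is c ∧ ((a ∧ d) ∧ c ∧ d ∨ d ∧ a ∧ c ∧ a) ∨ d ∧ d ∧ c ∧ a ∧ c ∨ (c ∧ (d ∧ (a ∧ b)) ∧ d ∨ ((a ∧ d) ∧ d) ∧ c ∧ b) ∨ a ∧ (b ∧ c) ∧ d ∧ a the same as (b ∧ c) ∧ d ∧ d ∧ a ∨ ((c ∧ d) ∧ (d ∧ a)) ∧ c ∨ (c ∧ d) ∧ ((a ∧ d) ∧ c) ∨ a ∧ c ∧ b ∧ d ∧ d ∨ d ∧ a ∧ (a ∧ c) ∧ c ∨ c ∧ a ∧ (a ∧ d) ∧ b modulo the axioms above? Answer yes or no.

Left:  c ∧ ((a ∧ d) ∧ c ∧ d ∨ d ∧ a ∧ c ∧ a) ∨ d ∧ d ∧ c ∧ a ∧ c ∨ (c ∧ (d ∧ (a ∧ b)) ∧ d ∨ ((a ∧ d) ∧ d) ∧ c ∧ b) ∨ a ∧ (b ∧ c) ∧ d ∧ a
  Expand:  a ∧ c ∧ c ∧ d ∧ d ∨ a ∧ a ∧ c ∧ c ∧ d ∨ a ∧ c ∧ c ∧ d ∧ d ∨ a ∧ b ∧ c ∧ d ∧ d ∨ a ∧ b ∧ c ∧ d ∧ d ∨ a ∧ a ∧ b ∧ c ∧ d
  Sort:  a ∧ a ∧ b ∧ c ∧ d ∨ a ∧ a ∧ c ∧ c ∧ d ∨ a ∧ b ∧ c ∧ d ∧ d ∨ a ∧ b ∧ c ∧ d ∧ d ∨ a ∧ c ∧ c ∧ d ∧ d ∨ a ∧ c ∧ c ∧ d ∧ d
Right:  (b ∧ c) ∧ d ∧ d ∧ a ∨ ((c ∧ d) ∧ (d ∧ a)) ∧ c ∨ (c ∧ d) ∧ ((a ∧ d) ∧ c) ∨ a ∧ c ∧ b ∧ d ∧ d ∨ d ∧ a ∧ (a ∧ c) ∧ c ∨ c ∧ a ∧ (a ∧ d) ∧ b
  Flatten:  a ∧ b ∧ c ∧ d ∧ d ∨ a ∧ c ∧ c ∧ d ∧ d ∨ a ∧ c ∧ c ∧ d ∧ d ∨ a ∧ b ∧ c ∧ d ∧ d ∨ a ∧ a ∧ c ∧ c ∧ d ∨ a ∧ a ∧ b ∧ c ∧ d
  Order the arguments:  a ∧ a ∧ b ∧ c ∧ d ∨ a ∧ a ∧ c ∧ c ∧ d ∨ a ∧ b ∧ c ∧ d ∧ d ∨ a ∧ b ∧ c ∧ d ∧ d ∨ a ∧ c ∧ c ∧ d ∧ d ∨ a ∧ c ∧ c ∧ d ∧ d

Answer: yes — both canonical forms are a ∧ a ∧ b ∧ c ∧ d ∨ a ∧ a ∧ c ∧ c ∧ d ∨ a ∧ b ∧ c ∧ d ∧ d ∨ a ∧ b ∧ c ∧ d ∧ d ∨ a ∧ c ∧ c ∧ d ∧ d ∨ a ∧ c ∧ c ∧ d ∧ d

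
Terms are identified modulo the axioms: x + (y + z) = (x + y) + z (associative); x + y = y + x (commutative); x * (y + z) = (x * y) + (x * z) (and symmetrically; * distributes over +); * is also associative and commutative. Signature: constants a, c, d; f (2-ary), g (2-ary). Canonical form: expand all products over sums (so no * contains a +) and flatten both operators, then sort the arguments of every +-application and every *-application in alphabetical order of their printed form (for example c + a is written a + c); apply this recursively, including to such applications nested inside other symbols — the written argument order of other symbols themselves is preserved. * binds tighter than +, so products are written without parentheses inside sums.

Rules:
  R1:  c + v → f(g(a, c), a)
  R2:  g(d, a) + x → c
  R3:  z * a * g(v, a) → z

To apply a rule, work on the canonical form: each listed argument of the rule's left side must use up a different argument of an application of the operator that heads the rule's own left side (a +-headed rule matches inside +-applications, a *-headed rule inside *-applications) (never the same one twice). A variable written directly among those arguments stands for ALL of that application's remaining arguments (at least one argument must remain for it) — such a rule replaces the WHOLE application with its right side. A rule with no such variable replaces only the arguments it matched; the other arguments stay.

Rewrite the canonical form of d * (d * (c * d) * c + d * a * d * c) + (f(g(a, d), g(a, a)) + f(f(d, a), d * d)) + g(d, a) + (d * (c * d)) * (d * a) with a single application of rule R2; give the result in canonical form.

Answer: c

Derivation:
Canonical form:  a * c * d * d * d + a * c * d * d * d + c * c * d * d * d + f(f(d, a), d * d) + f(g(a, d), g(a, a)) + g(d, a)
R2 matches:  uses g(d, a);  x := a * c * d * d * d + a * c * d * d * d + c * c * d * d * d + f(f(d, a), d * d) + f(g(a, d), g(a, a))
Every leftover argument binds to the variable; the entire application is replaced.
Giving:  c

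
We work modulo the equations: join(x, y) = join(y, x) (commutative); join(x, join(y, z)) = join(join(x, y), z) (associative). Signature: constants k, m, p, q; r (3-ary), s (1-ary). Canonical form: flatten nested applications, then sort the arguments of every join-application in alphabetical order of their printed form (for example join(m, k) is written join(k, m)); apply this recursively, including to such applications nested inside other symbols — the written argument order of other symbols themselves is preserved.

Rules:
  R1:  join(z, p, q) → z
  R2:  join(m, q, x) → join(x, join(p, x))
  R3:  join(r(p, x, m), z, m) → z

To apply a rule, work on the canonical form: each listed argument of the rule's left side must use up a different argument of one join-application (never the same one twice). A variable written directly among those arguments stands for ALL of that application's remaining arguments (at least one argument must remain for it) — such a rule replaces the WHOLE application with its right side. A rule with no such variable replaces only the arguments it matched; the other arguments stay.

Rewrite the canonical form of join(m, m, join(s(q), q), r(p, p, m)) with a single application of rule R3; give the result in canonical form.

Canonical form:  join(m, m, q, r(p, p, m), s(q))
Apply R3:  consuming m, r(p, p, m);  x := p, z := join(m, q, s(q))
The variable takes the whole remainder — replace the entire application.
Giving:  join(m, q, s(q))

Answer: join(m, q, s(q))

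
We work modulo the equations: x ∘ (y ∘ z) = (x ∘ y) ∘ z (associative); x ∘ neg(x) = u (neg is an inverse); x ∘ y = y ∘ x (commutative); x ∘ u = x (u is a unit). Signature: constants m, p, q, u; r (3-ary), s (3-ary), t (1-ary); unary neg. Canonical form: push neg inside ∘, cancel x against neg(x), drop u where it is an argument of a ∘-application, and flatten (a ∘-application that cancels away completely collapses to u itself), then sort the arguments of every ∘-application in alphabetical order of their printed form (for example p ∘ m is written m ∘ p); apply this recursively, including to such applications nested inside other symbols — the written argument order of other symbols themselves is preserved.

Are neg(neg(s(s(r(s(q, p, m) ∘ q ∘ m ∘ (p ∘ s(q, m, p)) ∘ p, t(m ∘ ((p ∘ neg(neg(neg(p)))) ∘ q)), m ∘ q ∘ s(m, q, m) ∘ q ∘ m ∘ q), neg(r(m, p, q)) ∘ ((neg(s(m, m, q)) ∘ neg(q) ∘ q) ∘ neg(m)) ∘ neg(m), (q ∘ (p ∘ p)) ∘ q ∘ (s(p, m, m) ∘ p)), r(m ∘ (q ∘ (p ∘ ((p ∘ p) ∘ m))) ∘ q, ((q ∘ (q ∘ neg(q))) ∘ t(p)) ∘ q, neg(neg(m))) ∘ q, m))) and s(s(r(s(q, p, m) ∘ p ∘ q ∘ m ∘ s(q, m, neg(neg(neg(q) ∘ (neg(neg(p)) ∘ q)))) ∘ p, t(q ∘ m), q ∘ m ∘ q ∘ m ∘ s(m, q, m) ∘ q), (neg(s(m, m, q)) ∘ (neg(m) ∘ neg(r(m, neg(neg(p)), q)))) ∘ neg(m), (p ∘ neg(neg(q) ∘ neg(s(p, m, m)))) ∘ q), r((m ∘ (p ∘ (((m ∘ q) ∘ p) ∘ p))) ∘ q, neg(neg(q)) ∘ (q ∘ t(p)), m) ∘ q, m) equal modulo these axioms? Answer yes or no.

Left:  neg(neg(s(s(r(s(q, p, m) ∘ q ∘ m ∘ (p ∘ s(q, m, p)) ∘ p, t(m ∘ ((p ∘ neg(neg(neg(p)))) ∘ q)), m ∘ q ∘ s(m, q, m) ∘ q ∘ m ∘ q), neg(r(m, p, q)) ∘ ((neg(s(m, m, q)) ∘ neg(q) ∘ q) ∘ neg(m)) ∘ neg(m), (q ∘ (p ∘ p)) ∘ q ∘ (s(p, m, m) ∘ p)), r(m ∘ (q ∘ (p ∘ ((p ∘ p) ∘ m))) ∘ q, ((q ∘ (q ∘ neg(q))) ∘ t(p)) ∘ q, neg(neg(m))) ∘ q, m)))
  Push neg inside:  distribute neg over ∘ and collapse double neg
  Collect terms:  s(s(r(m ∘ p ∘ p ∘ q ∘ s(q, m, p) ∘ s(q, p, m), t(m ∘ q), m ∘ m ∘ q ∘ q ∘ q ∘ s(m, q, m)), neg(m) ∘ neg(m) ∘ neg(r(m, p, q)) ∘ neg(s(m, m, q)), p ∘ p ∘ p ∘ q ∘ q ∘ s(p, m, m)), q ∘ r(m ∘ m ∘ p ∘ p ∘ p ∘ q ∘ q, q ∘ q ∘ t(p), m), m)
Right:  s(s(r(s(q, p, m) ∘ p ∘ q ∘ m ∘ s(q, m, neg(neg(neg(q) ∘ (neg(neg(p)) ∘ q)))) ∘ p, t(q ∘ m), q ∘ m ∘ q ∘ m ∘ s(m, q, m) ∘ q), (neg(s(m, m, q)) ∘ (neg(m) ∘ neg(r(m, neg(neg(p)), q)))) ∘ neg(m), (p ∘ neg(neg(q) ∘ neg(s(p, m, m)))) ∘ q), r((m ∘ (p ∘ (((m ∘ q) ∘ p) ∘ p))) ∘ q, neg(neg(q)) ∘ (q ∘ t(p)), m) ∘ q, m)
  Focus inside:  r((m ∘ (p ∘ (((m ∘ q) ∘ p) ∘ p))) ∘ q, neg(neg(q)) ∘ (q ∘ t(p)), m) ∘ q
  Push neg inside:  distribute neg over ∘ and collapse double neg
  Collect:  r(m ∘ m ∘ p ∘ p ∘ p ∘ q ∘ q, q ∘ q ∘ t(p), m) ∘ q
  Sort arguments:  q ∘ r(m ∘ m ∘ p ∘ p ∘ p ∘ q ∘ q, q ∘ q ∘ t(p), m)
  Reassemble:  s(s(r(m ∘ p ∘ p ∘ q ∘ s(q, m, p) ∘ s(q, p, m), t(m ∘ q), m ∘ m ∘ q ∘ q ∘ q ∘ s(m, q, m)), neg(m) ∘ neg(m) ∘ neg(r(m, p, q)) ∘ neg(s(m, m, q)), p ∘ q ∘ q ∘ s(p, m, m)), q ∘ r(m ∘ m ∘ p ∘ p ∘ p ∘ q ∘ q, q ∘ q ∘ t(p), m), m)

Answer: no — s(s(r(m ∘ p ∘ p ∘ q ∘ s(q, m, p) ∘ s(q, p, m), t(m ∘ q), m ∘ m ∘ q ∘ q ∘ q ∘ s(m, q, m)), neg(m) ∘ neg(m) ∘ neg(r(m, p, q)) ∘ neg(s(m, m, q)), p ∘ p ∘ p ∘ q ∘ q ∘ s(p, m, m)), q ∘ r(m ∘ m ∘ p ∘ p ∘ p ∘ q ∘ q, q ∘ q ∘ t(p), m), m) vs s(s(r(m ∘ p ∘ p ∘ q ∘ s(q, m, p) ∘ s(q, p, m), t(m ∘ q), m ∘ m ∘ q ∘ q ∘ q ∘ s(m, q, m)), neg(m) ∘ neg(m) ∘ neg(r(m, p, q)) ∘ neg(s(m, m, q)), p ∘ q ∘ q ∘ s(p, m, m)), q ∘ r(m ∘ m ∘ p ∘ p ∘ p ∘ q ∘ q, q ∘ q ∘ t(p), m), m)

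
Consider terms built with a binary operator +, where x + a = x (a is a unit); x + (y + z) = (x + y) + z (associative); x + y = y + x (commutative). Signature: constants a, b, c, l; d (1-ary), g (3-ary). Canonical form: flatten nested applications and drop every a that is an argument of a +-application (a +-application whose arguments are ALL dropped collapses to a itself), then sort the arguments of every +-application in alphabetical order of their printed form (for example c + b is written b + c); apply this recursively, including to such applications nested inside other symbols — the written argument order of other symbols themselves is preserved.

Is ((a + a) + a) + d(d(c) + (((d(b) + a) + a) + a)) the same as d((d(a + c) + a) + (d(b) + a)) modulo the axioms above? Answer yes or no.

Left:  ((a + a) + a) + d(d(c) + (((d(b) + a) + a) + a))
  Merge nested applications:  a + a + a + d(d(c) + (((d(b) + a) + a) + a))
  Inside:  d(d(c) + (((d(b) + a) + a) + a))  →  d(d(b) + d(c))
  Drop the unit:  drop a (×3)
  Sort arguments:  d(d(b) + d(c))
Right:  d((d(a + c) + a) + (d(b) + a))
  Focus inside:  (d(a + c) + a) + (d(b) + a)
  Merge nested applications:  d(a + c) + a + d(b) + a
  Canonicalize subterm:  d(a + c)  →  d(c)
  Unit:  drop a (×2)
  Order the arguments:  d(b) + d(c)
  Reassemble:  d(d(b) + d(c))

Answer: yes — both canonical forms are d(d(b) + d(c))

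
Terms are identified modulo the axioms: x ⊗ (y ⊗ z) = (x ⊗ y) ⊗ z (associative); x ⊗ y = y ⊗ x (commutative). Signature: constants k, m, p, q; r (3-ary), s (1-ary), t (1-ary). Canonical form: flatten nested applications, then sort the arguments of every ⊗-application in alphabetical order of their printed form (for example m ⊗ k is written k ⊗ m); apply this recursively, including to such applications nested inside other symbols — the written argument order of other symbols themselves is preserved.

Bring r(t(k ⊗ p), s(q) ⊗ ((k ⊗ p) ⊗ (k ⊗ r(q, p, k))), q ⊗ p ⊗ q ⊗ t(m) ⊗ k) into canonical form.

Focus inside:  s(q) ⊗ ((k ⊗ p) ⊗ (k ⊗ r(q, p, k)))
Flatten:  s(q) ⊗ k ⊗ p ⊗ k ⊗ r(q, p, k)
Sort:  k ⊗ k ⊗ p ⊗ r(q, p, k) ⊗ s(q)
Rebuild:  r(t(k ⊗ p), k ⊗ k ⊗ p ⊗ r(q, p, k) ⊗ s(q), k ⊗ p ⊗ q ⊗ q ⊗ t(m))

Answer: r(t(k ⊗ p), k ⊗ k ⊗ p ⊗ r(q, p, k) ⊗ s(q), k ⊗ p ⊗ q ⊗ q ⊗ t(m))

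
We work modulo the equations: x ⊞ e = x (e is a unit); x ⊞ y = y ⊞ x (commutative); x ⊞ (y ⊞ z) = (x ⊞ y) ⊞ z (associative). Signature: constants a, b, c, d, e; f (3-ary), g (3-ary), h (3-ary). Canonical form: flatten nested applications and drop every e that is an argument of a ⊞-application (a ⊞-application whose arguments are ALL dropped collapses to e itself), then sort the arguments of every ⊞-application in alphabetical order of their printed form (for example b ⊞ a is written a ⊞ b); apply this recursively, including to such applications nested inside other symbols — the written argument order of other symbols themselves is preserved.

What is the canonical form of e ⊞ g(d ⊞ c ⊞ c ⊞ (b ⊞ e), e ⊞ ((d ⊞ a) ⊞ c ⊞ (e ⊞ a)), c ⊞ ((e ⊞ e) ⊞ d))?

Canonicalize subterm:  g(d ⊞ c ⊞ c ⊞ (b ⊞ e), e ⊞ ((d ⊞ a) ⊞ c ⊞ (e ⊞ a)), c ⊞ ((e ⊞ e) ⊞ d))  →  g(b ⊞ c ⊞ c ⊞ d, a ⊞ a ⊞ c ⊞ d, c ⊞ d)
Unit:  drop e
Sort arguments:  g(b ⊞ c ⊞ c ⊞ d, a ⊞ a ⊞ c ⊞ d, c ⊞ d)

Answer: g(b ⊞ c ⊞ c ⊞ d, a ⊞ a ⊞ c ⊞ d, c ⊞ d)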